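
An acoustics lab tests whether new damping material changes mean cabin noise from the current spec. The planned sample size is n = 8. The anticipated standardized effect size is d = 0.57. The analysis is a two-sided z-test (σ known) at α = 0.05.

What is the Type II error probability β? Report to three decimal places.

Noncentrality parameter: δ = d·√n = 0.57 × √8 = 1.6122
Critical value for a two-sided test at α = 0.05: z_{α/2} = 1.960.
Power = Φ(δ − 1.960) + Φ(−δ − 1.960) = Φ(-0.348) + Φ(-3.572) = 0.3640 + 0.0002 = 0.3642.
Type II error: β = 1 − power = 1 − 0.3642 = 0.6358.

β ≈ 0.636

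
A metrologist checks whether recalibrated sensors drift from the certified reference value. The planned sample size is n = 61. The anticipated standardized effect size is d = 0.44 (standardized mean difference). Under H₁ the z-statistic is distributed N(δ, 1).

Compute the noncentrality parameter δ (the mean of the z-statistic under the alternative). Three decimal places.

δ ≈ 3.437

δ = d·√n = 0.44 × √61 = 3.4365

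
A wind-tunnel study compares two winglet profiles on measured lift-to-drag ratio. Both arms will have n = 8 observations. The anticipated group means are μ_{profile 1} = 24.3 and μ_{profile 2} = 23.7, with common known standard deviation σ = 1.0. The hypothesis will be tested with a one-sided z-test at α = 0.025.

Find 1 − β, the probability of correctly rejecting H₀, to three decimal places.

Standardized effect: d = |μ_{profile 1} − μ_{profile 2}| / σ = |24.3 − 23.7| / 1.0 = 0.6000
Noncentrality parameter: δ = d·√(n/2) = 0.6000 × √(8/2) = 1.2000
One-sided α = 0.025 → critical value z_{0.025} = 1.960.
Power = Φ(δ − 1.960) = Φ(-0.760) = 0.2236.

Power ≈ 0.224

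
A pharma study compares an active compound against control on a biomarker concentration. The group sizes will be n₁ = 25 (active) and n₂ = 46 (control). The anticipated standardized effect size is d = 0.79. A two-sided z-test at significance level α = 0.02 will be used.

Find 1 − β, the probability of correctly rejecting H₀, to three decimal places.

Noncentrality parameter: δ = d / √(1/n₁ + 1/n₂) = 0.79 / √(1/25 + 1/46) = 3.1794
Two-sided α = 0.02 → critical value z_{0.01} = 2.326.
Power = Φ(δ − 2.326) + Φ(−δ − 2.326) = Φ(0.853) + Φ(-5.506) = 0.8032 + 0.0000 = 0.8032.

Power ≈ 0.803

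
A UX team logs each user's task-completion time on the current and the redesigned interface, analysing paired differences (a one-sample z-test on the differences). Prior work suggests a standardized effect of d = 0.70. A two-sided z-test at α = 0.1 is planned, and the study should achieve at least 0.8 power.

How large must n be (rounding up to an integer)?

Set Φ(δ − 1.645) = 0.8; then δ − 1.645 = Φ⁻¹(0.8) = 0.842, giving δ = 2.486.
(For δ > 0 the lower-tail rejection region contributes negligibly to power, so the one-term inversion is standard.)
δ = d·√n ⇒ n = (δ/d)² = (2.486 / 0.70)² = 12.62.
Rounding up, n = 13.

n = 13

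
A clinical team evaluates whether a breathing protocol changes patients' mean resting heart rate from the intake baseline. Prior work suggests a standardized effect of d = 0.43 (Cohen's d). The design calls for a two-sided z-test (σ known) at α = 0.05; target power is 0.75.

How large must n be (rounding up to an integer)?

n = 38

Set Φ(δ − 1.960) = 0.75; then δ − 1.960 = Φ⁻¹(0.75) = 0.674, giving δ = 2.634.
(For δ > 0 the lower-tail rejection region contributes negligibly to power, so the one-term inversion is standard.)
δ = d·√n ⇒ n = (δ/d)² = (2.634 / 0.43)² = 37.54.
Round up to the next whole unit.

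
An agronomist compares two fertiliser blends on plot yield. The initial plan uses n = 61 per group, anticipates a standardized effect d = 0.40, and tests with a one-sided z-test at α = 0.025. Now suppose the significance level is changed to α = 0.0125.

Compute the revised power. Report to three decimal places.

δ = d·√(n/2) = 0.40 × √(61/2) = 2.2091 (unchanged). New critical value: z_{0.0125} = 2.241.
Revised power = P(Z > 2.241 − δ) = Φ(-0.032) = 0.4871.

Power ≈ 0.487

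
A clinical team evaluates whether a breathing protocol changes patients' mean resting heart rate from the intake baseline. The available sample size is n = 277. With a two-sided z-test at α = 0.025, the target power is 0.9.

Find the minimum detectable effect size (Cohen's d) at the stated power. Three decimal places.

d ≈ 0.212

Required noncentrality: δ = z_{0.0125} + z_{0.10} = 2.241 + 1.282 = 3.523.
(Lower-tail contribution to power is negligible for δ > 0.)
δ = d·√n ⇒ d = δ/√n = 3.523/√277 = 0.2117.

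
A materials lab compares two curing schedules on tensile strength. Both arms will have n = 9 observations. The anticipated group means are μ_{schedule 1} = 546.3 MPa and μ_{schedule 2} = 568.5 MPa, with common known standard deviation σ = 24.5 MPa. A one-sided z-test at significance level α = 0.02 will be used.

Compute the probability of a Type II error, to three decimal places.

Standardized effect: d = |μ_{schedule 1} − μ_{schedule 2}| / σ = |546.3 − 568.5| / 24.5 = 0.9061
Noncentrality parameter: δ = d·√(n/2) = 0.9061 × √(9/2) = 1.9222
One-sided α = 0.02 → critical value z_{0.02} = 2.054.
Power = P(Z > 2.054 − δ) = Φ(-0.132) = 0.4477.
Type II error: β = 1 − power = 1 − 0.4477 = 0.5523.

β ≈ 0.552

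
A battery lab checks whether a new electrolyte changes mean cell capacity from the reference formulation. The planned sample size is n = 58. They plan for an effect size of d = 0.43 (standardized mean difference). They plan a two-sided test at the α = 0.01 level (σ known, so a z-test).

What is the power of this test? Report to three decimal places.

Noncentrality parameter: δ = d·√n = 0.43 × √58 = 3.2748
Critical value for a two-sided test at α = 0.01: z_{α/2} = 2.576.
Power = Φ(δ − 2.576) + Φ(−δ − 2.576) = Φ(0.699) + Φ(-5.851) = 0.7577 + 0.0000 = 0.7577.

Power ≈ 0.758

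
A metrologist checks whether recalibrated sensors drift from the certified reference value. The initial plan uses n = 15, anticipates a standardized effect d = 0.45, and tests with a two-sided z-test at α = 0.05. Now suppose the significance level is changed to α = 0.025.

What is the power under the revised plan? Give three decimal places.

Power ≈ 0.309

δ = d·√n = 0.45 × √15 = 1.7428 (unchanged). New critical value: z_{0.0125} = 2.241.
Revised power = Φ(δ − 2.241) + Φ(−δ − 2.241) = Φ(-0.499) + Φ(-3.984) = 0.3090 + 0.0000 = 0.3091.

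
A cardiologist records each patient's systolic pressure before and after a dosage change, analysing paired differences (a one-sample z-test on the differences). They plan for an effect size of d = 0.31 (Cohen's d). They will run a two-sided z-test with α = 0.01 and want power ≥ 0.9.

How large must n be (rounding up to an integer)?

For power 0.9 need Φ(δ − z_{0.005}) = 0.9, so δ = z_{0.005} + z_{0.10} = 2.576 + 1.282 = 3.857.
(For δ > 0 the lower-tail rejection region contributes negligibly to power, so the one-term inversion is standard.)
δ = d·√n ⇒ n = (δ/d)² = (3.857 / 0.31)² = 154.83.
Rounding up, n = 155.

n = 155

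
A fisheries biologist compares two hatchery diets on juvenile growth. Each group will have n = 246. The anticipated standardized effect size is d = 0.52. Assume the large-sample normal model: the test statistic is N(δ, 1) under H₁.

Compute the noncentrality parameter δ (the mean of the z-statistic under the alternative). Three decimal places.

The noncentrality parameter scales effect size by the design's sample-size factor: δ = d·√(n/2) = 0.52 × √(246/2) = 5.7671

δ ≈ 5.767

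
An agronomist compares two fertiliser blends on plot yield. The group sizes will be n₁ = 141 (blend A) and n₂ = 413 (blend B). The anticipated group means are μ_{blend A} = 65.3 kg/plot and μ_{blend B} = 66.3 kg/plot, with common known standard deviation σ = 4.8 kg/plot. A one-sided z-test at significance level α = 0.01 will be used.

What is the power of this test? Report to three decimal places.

Power ≈ 0.424

Standardized effect: d = |μ_{blend A} − μ_{blend B}| / σ = |65.3 − 66.3| / 4.8 = 0.2083
Noncentrality parameter: δ = d / √(1/n₁ + 1/n₂) = 0.2083 / √(1/141 + 1/413) = 2.1359
One-sided α = 0.01 → critical value z_{0.01} = 2.326.
Power = P(Z > 2.326 − δ) = Φ(-0.190) = 0.4245.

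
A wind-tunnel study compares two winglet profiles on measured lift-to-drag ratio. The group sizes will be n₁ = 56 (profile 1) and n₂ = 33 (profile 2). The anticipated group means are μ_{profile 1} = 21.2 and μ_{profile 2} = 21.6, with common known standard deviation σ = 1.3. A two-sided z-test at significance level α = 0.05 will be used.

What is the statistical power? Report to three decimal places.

Standardized effect: d = |μ_{profile 1} − μ_{profile 2}| / σ = |21.2 − 21.6| / 1.3 = 0.3077
Noncentrality parameter: δ = d / √(1/n₁ + 1/n₂) = 0.3077 / √(1/56 + 1/33) = 1.4021
Two-sided α = 0.05 → critical value z_{0.025} = 1.960.
Power = Φ(δ − 1.960) + Φ(−δ − 1.960) = Φ(-0.558) + Φ(-3.362) = 0.2885 + 0.0004 = 0.2888.

Power ≈ 0.289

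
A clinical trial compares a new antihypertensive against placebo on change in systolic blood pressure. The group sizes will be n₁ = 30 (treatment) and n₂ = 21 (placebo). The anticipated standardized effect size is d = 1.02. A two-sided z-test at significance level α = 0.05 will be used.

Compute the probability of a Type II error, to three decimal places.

β ≈ 0.052

Noncentrality parameter: δ = d / √(1/n₁ + 1/n₂) = 1.02 / √(1/30 + 1/21) = 3.5850
Two-sided α = 0.05 → critical value z_{0.025} = 1.960.
Power = Φ(δ − 1.960) + Φ(−δ − 1.960) = Φ(1.625) + Φ(-5.545) = 0.9479 + 0.0000 = 0.9479.
Type II error: β = 1 − power = 1 − 0.9479 = 0.0521.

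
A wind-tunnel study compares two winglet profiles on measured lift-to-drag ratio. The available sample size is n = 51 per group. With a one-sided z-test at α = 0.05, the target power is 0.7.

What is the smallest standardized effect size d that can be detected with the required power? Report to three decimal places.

Need Φ(δ − 1.645) = 0.7, so δ = 1.645 + 0.524 = 2.169.
δ = d·√(n/2) ⇒ d = δ/√(n/2) = 2.169/√(51/2) = 0.4296.

d ≈ 0.430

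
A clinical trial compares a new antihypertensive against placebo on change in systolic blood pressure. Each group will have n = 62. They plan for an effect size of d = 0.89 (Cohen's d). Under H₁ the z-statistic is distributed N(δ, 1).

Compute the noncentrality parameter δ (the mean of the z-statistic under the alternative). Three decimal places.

δ = d·√(n/2) = 0.89 × √(62/2) = 4.9553

δ ≈ 4.955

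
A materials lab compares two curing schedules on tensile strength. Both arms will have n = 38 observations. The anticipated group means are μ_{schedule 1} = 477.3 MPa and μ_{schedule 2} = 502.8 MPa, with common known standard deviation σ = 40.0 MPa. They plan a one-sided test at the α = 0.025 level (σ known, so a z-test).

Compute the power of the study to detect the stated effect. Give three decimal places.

Standardized effect: d = |μ_{schedule 1} − μ_{schedule 2}| / σ = |477.3 − 502.8| / 40.0 = 0.6375
Noncentrality parameter: δ = d·√(n/2) = 0.6375 × √(38/2) = 2.7788
Critical value for a one-sided test at α = 0.025: z_α = 1.960.
Power = Φ(δ − 1.960) = Φ(0.819) = 0.7936.

Power ≈ 0.794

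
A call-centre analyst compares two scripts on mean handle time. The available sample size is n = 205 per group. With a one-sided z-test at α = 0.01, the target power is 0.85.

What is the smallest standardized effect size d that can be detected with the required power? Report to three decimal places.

Required noncentrality: δ = z_{0.01} + z_{0.15} = 2.326 + 1.036 = 3.363.
δ = d·√(n/2) ⇒ d = δ/√(n/2) = 3.363/√(205/2) = 0.3322.

d ≈ 0.332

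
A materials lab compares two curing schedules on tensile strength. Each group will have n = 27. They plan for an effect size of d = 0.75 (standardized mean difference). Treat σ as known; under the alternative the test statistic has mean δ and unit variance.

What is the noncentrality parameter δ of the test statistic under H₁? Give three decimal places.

δ ≈ 2.756

The noncentrality parameter scales effect size by the design's sample-size factor: δ = d·√(n/2) = 0.75 × √(27/2) = 2.7557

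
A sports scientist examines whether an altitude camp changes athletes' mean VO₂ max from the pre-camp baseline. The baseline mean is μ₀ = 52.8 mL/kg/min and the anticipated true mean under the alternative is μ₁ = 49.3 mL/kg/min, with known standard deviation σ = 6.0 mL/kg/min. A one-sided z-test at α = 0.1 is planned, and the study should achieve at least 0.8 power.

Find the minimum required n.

Standardized effect: d = |μ₁ − μ₀| / σ = |49.3 − 52.8| / 6.0 = 0.5833
Set Φ(δ − 1.282) = 0.8; then δ − 1.282 = Φ⁻¹(0.8) = 0.842, giving δ = 2.123.
δ = d·√n ⇒ n = (δ/d)² = (2.123 / 0.5833)² = 13.25.
Rounding up, n = 14.

n = 14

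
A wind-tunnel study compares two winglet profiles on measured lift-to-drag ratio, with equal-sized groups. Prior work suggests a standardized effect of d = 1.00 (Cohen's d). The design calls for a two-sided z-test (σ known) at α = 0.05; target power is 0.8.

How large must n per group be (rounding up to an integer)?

n = 16 per group

For power 0.8 need Φ(δ − z_{0.025}) = 0.8, so δ = z_{0.025} + z_{0.20} = 1.960 + 0.842 = 2.802.
(Ignoring the negligible lower-tail rejection probability gives the usual closed-form inversion.)
δ = d·√(n/2) ⇒ n = 2(δ/d)² = 2 × (2.802 / 1.00)² = 15.70.
Rounding up, n = 16 per group.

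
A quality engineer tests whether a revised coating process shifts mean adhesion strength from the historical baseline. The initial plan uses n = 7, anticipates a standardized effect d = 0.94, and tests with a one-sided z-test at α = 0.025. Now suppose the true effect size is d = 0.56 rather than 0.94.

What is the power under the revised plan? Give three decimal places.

Power ≈ 0.316

With d = 0.56: δ = d·√n = 0.56 × √7 = 1.4816. Critical value z_{0.025} = 1.960.
Revised power = P(Z > 1.960 − δ) = Φ(-0.478) = 0.3162.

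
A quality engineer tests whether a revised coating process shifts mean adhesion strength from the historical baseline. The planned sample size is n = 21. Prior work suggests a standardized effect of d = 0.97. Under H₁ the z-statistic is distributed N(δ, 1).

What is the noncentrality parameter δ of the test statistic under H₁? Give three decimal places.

The noncentrality parameter scales effect size by the design's sample-size factor: δ = d·√n = 0.97 × √21 = 4.4451

δ ≈ 4.445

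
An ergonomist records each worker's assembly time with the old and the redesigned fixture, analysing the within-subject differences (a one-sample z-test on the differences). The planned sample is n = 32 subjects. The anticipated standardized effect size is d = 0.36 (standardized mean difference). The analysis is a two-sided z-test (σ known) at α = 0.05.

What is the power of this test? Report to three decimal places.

Power ≈ 0.531

Noncentrality parameter: δ = d·√n = 0.36 × √32 = 2.0365
Critical value for a two-sided test at α = 0.05: z_{α/2} = 1.960.
Power = Φ(δ − 1.960) + Φ(−δ − 1.960) = Φ(0.077) + Φ(-3.996) = 0.5305 + 0.0000 = 0.5305.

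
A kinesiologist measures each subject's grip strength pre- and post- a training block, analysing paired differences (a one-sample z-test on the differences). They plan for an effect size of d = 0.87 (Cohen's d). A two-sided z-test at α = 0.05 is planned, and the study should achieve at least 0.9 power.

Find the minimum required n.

For power 0.9 need Φ(δ − z_{0.025}) = 0.9, so δ = z_{0.025} + z_{0.10} = 1.960 + 1.282 = 3.242.
(The Φ(−δ − z_{α/2}) term is vanishingly small for δ > 0 and is dropped in the standard sample-size formula.)
δ = d·√n ⇒ n = (δ/d)² = (3.242 / 0.87)² = 13.88.
Rounding up, n = 14.

n = 14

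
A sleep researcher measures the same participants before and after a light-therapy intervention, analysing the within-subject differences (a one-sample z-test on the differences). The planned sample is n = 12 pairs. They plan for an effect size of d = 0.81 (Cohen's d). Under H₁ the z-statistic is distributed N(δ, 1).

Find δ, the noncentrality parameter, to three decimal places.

δ ≈ 2.806

The noncentrality parameter scales effect size by the design's sample-size factor: δ = d·√n = 0.81 × √12 = 2.8059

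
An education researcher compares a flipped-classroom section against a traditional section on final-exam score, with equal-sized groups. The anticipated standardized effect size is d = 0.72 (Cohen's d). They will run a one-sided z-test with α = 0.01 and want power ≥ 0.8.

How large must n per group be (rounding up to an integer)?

n = 39 per group

Set Φ(δ − 2.326) = 0.8; then δ − 2.326 = Φ⁻¹(0.8) = 0.842, giving δ = 3.168.
δ = d·√(n/2) ⇒ n = 2(δ/d)² = 2 × (3.168 / 0.72)² = 38.72.
Round up to the next whole unit.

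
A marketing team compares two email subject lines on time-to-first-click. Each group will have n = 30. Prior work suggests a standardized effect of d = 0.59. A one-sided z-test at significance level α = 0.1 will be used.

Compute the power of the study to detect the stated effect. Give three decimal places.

Noncentrality parameter: λ = d·√(n/2) = 0.59 × √(30/2) = 2.2851
One-sided α = 0.1 → critical value z_{0.1} = 1.282.
Power = Φ(λ − 1.282) = Φ(1.004) = 0.8422.

Power ≈ 0.842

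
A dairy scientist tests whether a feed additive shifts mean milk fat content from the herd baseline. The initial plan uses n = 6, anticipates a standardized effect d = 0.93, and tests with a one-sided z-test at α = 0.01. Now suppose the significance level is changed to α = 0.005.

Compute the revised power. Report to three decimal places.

δ = d·√n = 0.93 × √6 = 2.2780 (unchanged). New critical value: z_{0.005} = 2.576.
Revised power = Φ(δ − 2.576) = Φ(-0.298) = 0.3829.

Power ≈ 0.383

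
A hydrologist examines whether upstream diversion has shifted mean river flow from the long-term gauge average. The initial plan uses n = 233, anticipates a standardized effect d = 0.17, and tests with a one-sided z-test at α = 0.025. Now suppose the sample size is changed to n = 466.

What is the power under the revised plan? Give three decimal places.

Power ≈ 0.956

With n = 466: δ = d·√n = 0.17 × √466 = 3.6698. Critical value z_{0.025} = 1.960.
Revised power = P(Z > 1.960 − δ) = Φ(1.710) = 0.9564.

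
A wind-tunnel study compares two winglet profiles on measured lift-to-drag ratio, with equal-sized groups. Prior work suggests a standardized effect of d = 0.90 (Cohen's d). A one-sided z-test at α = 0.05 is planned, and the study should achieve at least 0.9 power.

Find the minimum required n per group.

n = 22 per group

Set Φ(δ − 1.645) = 0.9; then δ − 1.645 = Φ⁻¹(0.9) = 1.282, giving δ = 2.926.
δ = d·√(n/2) ⇒ n = 2(δ/d)² = 2 × (2.926 / 0.90)² = 21.15.
Round up to the next whole unit.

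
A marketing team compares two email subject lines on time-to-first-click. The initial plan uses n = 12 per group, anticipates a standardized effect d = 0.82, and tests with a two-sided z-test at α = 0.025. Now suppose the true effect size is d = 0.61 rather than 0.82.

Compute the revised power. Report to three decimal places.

With d = 0.61: δ = d·√(n/2) = 0.61 × √(12/2) = 1.4942. Critical value z_{0.0125} = 2.241.
Revised power = Φ(δ − 2.241) + Φ(−δ − 2.241) = Φ(-0.747) + Φ(-3.736) = 0.2275 + 0.0001 = 0.2276.

Power ≈ 0.228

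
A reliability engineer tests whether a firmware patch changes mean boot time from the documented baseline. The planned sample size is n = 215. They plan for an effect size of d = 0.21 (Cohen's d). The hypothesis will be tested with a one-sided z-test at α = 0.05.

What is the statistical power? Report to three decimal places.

Power ≈ 0.924

Noncentrality parameter: δ = d·√n = 0.21 × √215 = 3.0792
Critical value for a one-sided test at α = 0.05: z_α = 1.645.
Power = Φ(δ − 1.645) = Φ(1.434) = 0.9243.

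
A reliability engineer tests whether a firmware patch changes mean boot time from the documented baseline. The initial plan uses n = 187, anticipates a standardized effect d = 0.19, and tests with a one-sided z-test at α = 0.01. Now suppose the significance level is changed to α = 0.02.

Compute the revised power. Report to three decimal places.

Power ≈ 0.707

δ = d·√n = 0.19 × √187 = 2.5982 (unchanged). New critical value: z_{0.02} = 2.054.
Revised power = P(Z > 2.054 − δ) = Φ(0.544) = 0.7069.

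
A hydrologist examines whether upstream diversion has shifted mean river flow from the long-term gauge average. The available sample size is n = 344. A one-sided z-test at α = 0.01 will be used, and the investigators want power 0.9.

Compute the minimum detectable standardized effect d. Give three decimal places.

Required noncentrality: δ = z_{0.01} + z_{0.10} = 2.326 + 1.282 = 3.608.
δ = d·√n ⇒ d = δ/√n = 3.608/√344 = 0.1945.

d ≈ 0.195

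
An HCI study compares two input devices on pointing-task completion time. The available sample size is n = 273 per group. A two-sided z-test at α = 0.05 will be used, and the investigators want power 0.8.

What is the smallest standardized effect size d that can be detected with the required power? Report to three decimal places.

Required noncentrality: δ = z_{0.025} + z_{0.20} = 1.960 + 0.842 = 2.802.
(Lower-tail contribution to power is negligible for δ > 0.)
δ = d·√(n/2) ⇒ d = δ/√(n/2) = 2.802/√(273/2) = 0.2398.

d ≈ 0.240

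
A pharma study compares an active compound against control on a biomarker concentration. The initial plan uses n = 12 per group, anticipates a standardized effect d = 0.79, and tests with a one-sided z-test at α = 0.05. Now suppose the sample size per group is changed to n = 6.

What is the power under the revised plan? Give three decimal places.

Power ≈ 0.391

With n = 6 per group: δ = d·√(n/2) = 0.79 × √(6/2) = 1.3683. Critical value z_{0.05} = 1.645.
Revised power = P(Z > 1.645 − δ) = Φ(-0.277) = 0.3911.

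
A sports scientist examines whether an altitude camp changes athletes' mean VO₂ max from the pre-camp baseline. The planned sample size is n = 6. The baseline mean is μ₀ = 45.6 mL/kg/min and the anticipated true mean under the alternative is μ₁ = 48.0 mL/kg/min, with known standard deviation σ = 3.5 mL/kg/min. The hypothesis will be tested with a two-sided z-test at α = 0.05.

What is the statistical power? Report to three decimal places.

Power ≈ 0.390

Standardized effect: d = |μ₁ − μ₀| / σ = |48.0 − 45.6| / 3.5 = 0.6857
Noncentrality parameter: δ = d·√n = 0.6857 × √6 = 1.6797
Two-sided α = 0.05 → critical value z_{0.025} = 1.960.
Power = Φ(δ − 1.960) + Φ(−δ − 1.960) = Φ(-0.280) + Φ(-3.640) = 0.3896 + 0.0001 = 0.3898.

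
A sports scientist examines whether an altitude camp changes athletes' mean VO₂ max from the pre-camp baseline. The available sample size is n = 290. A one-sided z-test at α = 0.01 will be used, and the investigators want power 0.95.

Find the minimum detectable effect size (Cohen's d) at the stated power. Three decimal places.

d ≈ 0.233

Need Φ(δ − 2.326) = 0.95, so δ = 2.326 + 1.645 = 3.971.
δ = d·√n ⇒ d = δ/√n = 3.971/√290 = 0.2332.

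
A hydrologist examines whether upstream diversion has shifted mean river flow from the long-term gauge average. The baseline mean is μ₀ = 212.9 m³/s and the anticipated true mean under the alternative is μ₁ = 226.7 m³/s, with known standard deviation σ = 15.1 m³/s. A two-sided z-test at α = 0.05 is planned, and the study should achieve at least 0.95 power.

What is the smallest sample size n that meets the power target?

n = 16

Standardized effect: d = |μ₁ − μ₀| / σ = |226.7 − 212.9| / 15.1 = 0.9139
Set Φ(δ − 1.960) = 0.95; then δ − 1.960 = Φ⁻¹(0.95) = 1.645, giving δ = 3.605.
(For δ > 0 the lower-tail rejection region contributes negligibly to power, so the one-term inversion is standard.)
δ = d·√n ⇒ n = (δ/d)² = (3.605 / 0.9139)² = 15.56.
Round up to the next whole unit.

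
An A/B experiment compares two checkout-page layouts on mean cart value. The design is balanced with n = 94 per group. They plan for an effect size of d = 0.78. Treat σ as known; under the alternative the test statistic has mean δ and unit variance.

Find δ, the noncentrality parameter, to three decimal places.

δ ≈ 5.347

δ = d·√(n/2) = 0.78 × √(94/2) = 5.3474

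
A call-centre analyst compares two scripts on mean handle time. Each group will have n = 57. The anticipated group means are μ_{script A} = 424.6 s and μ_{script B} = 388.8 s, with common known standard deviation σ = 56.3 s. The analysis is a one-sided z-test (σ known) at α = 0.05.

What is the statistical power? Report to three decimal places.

Standardized effect: d = |μ_{script A} − μ_{script B}| / σ = |424.6 − 388.8| / 56.3 = 0.6359
Noncentrality parameter: λ = d·√(n/2) = 0.6359 × √(57/2) = 3.3947
Critical value for a one-sided test at α = 0.05: z_α = 1.645.
Power = Φ(λ − 1.645) = Φ(1.750) = 0.9599.

Power ≈ 0.960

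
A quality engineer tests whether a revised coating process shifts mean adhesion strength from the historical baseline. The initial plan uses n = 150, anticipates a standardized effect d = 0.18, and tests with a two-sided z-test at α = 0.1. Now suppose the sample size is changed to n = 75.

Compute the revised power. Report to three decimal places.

With n = 75: δ = d·√n = 0.18 × √75 = 1.5588. Critical value z_{0.05} = 1.645.
Revised power = Φ(δ − 1.645) + Φ(−δ − 1.645) = Φ(-0.086) + Φ(-3.204) = 0.4657 + 0.0007 = 0.4664.

Power ≈ 0.466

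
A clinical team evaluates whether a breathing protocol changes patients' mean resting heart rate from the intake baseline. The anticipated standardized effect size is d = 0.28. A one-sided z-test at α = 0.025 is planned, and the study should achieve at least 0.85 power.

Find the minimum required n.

For power 0.85 need Φ(δ − z_{0.025}) = 0.85, so δ = z_{0.025} + z_{0.15} = 1.960 + 1.036 = 2.996.
δ = d·√n ⇒ n = (δ/d)² = (2.996 / 0.28)² = 114.52.
Round up to the next whole unit.

n = 115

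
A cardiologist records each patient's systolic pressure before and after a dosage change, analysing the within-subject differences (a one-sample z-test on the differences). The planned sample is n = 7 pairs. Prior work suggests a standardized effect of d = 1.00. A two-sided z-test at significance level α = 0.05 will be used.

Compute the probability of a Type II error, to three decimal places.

β ≈ 0.246

Noncentrality parameter: δ = d·√n = 1.00 × √7 = 2.6458
Two-sided α = 0.05 → critical value z_{0.025} = 1.960.
Power = Φ(δ − 1.960) + Φ(−δ − 1.960) = Φ(0.686) + Φ(-4.606) = 0.7536 + 0.0000 = 0.7536.
Type II error: β = 1 − power = 1 − 0.7536 = 0.2464.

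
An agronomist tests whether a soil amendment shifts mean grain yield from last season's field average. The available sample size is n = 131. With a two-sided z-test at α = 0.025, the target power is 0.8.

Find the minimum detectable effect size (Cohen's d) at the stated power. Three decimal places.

Required noncentrality: δ = z_{0.0125} + z_{0.20} = 2.241 + 0.842 = 3.083.
(The second rejection-region term Φ(−δ − z_{α/2}) is negligible and dropped.)
δ = d·√n ⇒ d = δ/√n = 3.083/√131 = 0.2694.

d ≈ 0.269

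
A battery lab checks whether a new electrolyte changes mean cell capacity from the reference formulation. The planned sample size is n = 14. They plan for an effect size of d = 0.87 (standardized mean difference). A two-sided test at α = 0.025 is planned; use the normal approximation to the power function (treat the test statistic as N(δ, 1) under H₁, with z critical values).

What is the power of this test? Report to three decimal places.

Power ≈ 0.845

Noncentrality parameter: δ = d·√n = 0.87 × √14 = 3.2552
Critical value for a two-sided test at α = 0.025: z_{α/2} = 2.241.
Power = Φ(δ − 2.241) + Φ(−δ − 2.241) = Φ(1.014) + Φ(-5.497) = 0.8447 + 0.0000 = 0.8447.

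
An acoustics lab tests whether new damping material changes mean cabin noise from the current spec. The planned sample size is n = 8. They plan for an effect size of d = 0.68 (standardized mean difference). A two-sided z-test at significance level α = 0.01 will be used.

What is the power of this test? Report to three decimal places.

Power ≈ 0.257

Noncentrality parameter: δ = d·√n = 0.68 × √8 = 1.9233
Two-sided α = 0.01 → critical value z_{0.005} = 2.576.
Power = Φ(δ − 2.576) + Φ(−δ − 2.576) = Φ(-0.652) + Φ(-4.499) = 0.2570 + 0.0000 = 0.2570.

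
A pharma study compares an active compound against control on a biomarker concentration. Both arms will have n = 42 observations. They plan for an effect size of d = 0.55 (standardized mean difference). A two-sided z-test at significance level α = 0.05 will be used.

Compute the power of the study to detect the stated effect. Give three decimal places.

Noncentrality parameter: δ = d·√(n/2) = 0.55 × √(42/2) = 2.5204
Two-sided α = 0.05 → critical value z_{0.025} = 1.960.
Power = Φ(δ − 1.960) + Φ(−δ − 1.960) = Φ(0.560) + Φ(-4.480) = 0.7124 + 0.0000 = 0.7124.

Power ≈ 0.712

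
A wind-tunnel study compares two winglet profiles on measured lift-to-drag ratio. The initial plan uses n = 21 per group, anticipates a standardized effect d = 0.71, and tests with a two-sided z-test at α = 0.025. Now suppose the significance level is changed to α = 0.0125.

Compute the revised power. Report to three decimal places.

Power ≈ 0.422

δ = d·√(n/2) = 0.71 × √(21/2) = 2.3007 (unchanged). New critical value: z_{0.0063} = 2.498.
Revised power = Φ(δ − 2.498) + Φ(−δ − 2.498) = Φ(-0.197) + Φ(-4.798) = 0.4219 + 0.0000 = 0.4219.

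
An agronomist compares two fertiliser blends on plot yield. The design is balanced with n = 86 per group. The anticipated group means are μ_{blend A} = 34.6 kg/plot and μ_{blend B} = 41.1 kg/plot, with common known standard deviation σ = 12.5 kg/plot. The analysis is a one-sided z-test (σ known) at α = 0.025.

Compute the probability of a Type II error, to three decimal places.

β ≈ 0.074

Standardized effect: d = |μ_{blend A} − μ_{blend B}| / σ = |34.6 − 41.1| / 12.5 = 0.5200
Noncentrality parameter: λ = d·√(n/2) = 0.5200 × √(86/2) = 3.4099
Critical value for a one-sided test at α = 0.025: z_α = 1.960.
Power = P(Z > 1.960 − λ) = Φ(1.450) = 0.9265.
Type II error: β = 1 − power = 1 − 0.9265 = 0.0735.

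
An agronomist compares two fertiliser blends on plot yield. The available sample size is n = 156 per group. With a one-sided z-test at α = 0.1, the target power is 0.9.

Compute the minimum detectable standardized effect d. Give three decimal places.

d ≈ 0.290

Required noncentrality: δ = z_{0.1} + z_{0.10} = 1.282 + 1.282 = 2.563.
δ = d·√(n/2) ⇒ d = δ/√(n/2) = 2.563/√(156/2) = 0.2902.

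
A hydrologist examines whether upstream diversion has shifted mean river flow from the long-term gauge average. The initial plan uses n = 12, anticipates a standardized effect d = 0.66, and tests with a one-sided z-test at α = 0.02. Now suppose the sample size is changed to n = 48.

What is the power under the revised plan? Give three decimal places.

With n = 48: δ = d·√n = 0.66 × √48 = 4.5726. Critical value z_{0.02} = 2.054.
Revised power = Φ(δ − 2.054) = Φ(2.519) = 0.9941.

Power ≈ 0.994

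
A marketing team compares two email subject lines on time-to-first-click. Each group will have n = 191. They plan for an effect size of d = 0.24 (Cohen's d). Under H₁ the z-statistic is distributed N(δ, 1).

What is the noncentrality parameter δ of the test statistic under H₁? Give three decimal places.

δ = d·√(n/2) = 0.24 × √(191/2) = 2.3454

δ ≈ 2.345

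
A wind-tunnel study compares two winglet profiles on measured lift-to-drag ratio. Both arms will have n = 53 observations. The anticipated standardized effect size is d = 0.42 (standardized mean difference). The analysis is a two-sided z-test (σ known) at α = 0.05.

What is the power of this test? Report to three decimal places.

Power ≈ 0.580

Noncentrality parameter: δ = d·√(n/2) = 0.42 × √(53/2) = 2.1621
Critical value for a two-sided test at α = 0.05: z_{α/2} = 1.960.
Power = Φ(δ − 1.960) + Φ(−δ − 1.960) = Φ(0.202) + Φ(-4.122) = 0.5801 + 0.0000 = 0.5801.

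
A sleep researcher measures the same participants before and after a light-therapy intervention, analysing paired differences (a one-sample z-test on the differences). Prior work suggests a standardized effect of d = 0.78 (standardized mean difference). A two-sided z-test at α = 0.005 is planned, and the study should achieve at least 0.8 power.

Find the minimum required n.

Set Φ(δ − 2.807) = 0.8; then δ − 2.807 = Φ⁻¹(0.8) = 0.842, giving δ = 3.649.
(For δ > 0 the lower-tail rejection region contributes negligibly to power, so the one-term inversion is standard.)
δ = d·√n ⇒ n = (δ/d)² = (3.649 / 0.78)² = 21.88.
Round up to the next whole unit.

n = 22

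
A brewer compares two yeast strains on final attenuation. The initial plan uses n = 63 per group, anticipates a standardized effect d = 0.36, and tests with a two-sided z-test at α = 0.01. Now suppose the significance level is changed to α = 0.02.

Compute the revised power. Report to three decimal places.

Power ≈ 0.380

δ = d·√(n/2) = 0.36 × √(63/2) = 2.0205 (unchanged). New critical value: z_{0.01} = 2.326.
Revised power = Φ(δ − 2.326) + Φ(−δ − 2.326) = Φ(-0.306) + Φ(-4.347) = 0.3799 + 0.0000 = 0.3799.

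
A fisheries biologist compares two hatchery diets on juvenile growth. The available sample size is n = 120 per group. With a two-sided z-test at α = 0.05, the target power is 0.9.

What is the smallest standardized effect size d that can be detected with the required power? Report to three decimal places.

d ≈ 0.418

Required noncentrality: δ = z_{0.025} + z_{0.10} = 1.960 + 1.282 = 3.242.
(The second rejection-region term Φ(−δ − z_{α/2}) is negligible and dropped.)
δ = d·√(n/2) ⇒ d = δ/√(n/2) = 3.242/√(120/2) = 0.4185.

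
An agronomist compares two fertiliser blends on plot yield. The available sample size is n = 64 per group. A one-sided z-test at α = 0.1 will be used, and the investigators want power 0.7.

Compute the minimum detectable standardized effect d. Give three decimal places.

d ≈ 0.319

Required noncentrality: δ = z_{0.1} + z_{0.30} = 1.282 + 0.524 = 1.806.
δ = d·√(n/2) ⇒ d = δ/√(n/2) = 1.806/√(64/2) = 0.3193.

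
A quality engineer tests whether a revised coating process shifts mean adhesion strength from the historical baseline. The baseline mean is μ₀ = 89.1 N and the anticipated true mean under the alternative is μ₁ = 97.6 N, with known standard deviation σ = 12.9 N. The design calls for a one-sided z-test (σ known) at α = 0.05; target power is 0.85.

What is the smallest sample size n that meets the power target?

Standardized effect: d = |μ₁ − μ₀| / σ = |97.6 − 89.1| / 12.9 = 0.6589
Set Φ(δ − 1.645) = 0.85; then δ − 1.645 = Φ⁻¹(0.85) = 1.036, giving δ = 2.681.
δ = d·√n ⇒ n = (δ/d)² = (2.681 / 0.6589)² = 16.56.
Rounding up, n = 17.

n = 17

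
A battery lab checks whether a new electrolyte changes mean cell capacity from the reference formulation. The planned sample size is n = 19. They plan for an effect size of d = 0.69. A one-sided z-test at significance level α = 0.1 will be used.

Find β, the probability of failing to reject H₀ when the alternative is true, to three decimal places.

β ≈ 0.042

Noncentrality parameter: δ = d·√n = 0.69 × √19 = 3.0076
One-sided α = 0.1 → critical value z_{0.1} = 1.282.
Power = Φ(δ − 1.282) = Φ(1.726) = 0.9578.
Type II error: β = 1 − power = 1 − 0.9578 = 0.0422.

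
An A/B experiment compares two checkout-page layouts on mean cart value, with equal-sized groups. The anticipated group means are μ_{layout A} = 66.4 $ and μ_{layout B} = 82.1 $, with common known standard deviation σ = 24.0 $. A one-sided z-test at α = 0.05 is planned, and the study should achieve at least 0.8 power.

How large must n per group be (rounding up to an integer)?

n = 29 per group

Standardized effect: d = |μ_{layout A} − μ_{layout B}| / σ = |66.4 − 82.1| / 24.0 = 0.6542
For power 0.8 need Φ(δ − z_{0.05}) = 0.8, so δ = z_{0.05} + z_{0.20} = 1.645 + 0.842 = 2.486.
δ = d·√(n/2) ⇒ n = 2(δ/d)² = 2 × (2.486 / 0.6542)² = 28.89.
Rounding up, n = 29 per group.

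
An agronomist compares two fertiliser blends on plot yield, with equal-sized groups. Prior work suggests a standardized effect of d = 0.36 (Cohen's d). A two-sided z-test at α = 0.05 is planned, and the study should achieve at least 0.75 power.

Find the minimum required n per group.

For power 0.75 need Φ(δ − z_{0.025}) = 0.75, so δ = z_{0.025} + z_{0.25} = 1.960 + 0.674 = 2.634.
(Ignoring the negligible lower-tail rejection probability gives the usual closed-form inversion.)
δ = d·√(n/2) ⇒ n = 2(δ/d)² = 2 × (2.634 / 0.36)² = 107.10.
Rounding up, n = 108 per group.

n = 108 per group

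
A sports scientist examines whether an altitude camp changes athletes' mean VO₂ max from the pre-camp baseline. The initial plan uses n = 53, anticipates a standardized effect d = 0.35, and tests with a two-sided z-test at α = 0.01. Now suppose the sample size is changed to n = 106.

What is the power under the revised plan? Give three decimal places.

Power ≈ 0.848

With n = 106: δ = d·√n = 0.35 × √106 = 3.6035. Critical value z_{0.005} = 2.576.
Revised power = Φ(δ − 2.576) + Φ(−δ − 2.576) = Φ(1.028) + Φ(-6.179) = 0.8479 + 0.0000 = 0.8479.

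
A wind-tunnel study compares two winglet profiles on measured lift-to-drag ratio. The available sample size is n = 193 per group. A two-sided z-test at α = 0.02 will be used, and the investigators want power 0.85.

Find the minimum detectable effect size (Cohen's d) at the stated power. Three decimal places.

Need Φ(δ − 2.326) = 0.85, so δ = 2.326 + 1.036 = 3.363.
(The second rejection-region term Φ(−δ − z_{α/2}) is negligible and dropped.)
δ = d·√(n/2) ⇒ d = δ/√(n/2) = 3.363/√(193/2) = 0.3423.

d ≈ 0.342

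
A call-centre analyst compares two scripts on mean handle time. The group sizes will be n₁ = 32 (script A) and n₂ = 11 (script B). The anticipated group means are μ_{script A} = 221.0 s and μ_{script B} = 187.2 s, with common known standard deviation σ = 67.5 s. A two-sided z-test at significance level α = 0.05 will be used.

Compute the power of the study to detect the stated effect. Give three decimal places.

Standardized effect: d = |μ_{script A} − μ_{script B}| / σ = |221.0 − 187.2| / 67.5 = 0.5007
Noncentrality parameter: δ = d / √(1/n₁ + 1/n₂) = 0.5007 / √(1/32 + 1/11) = 1.4327
Two-sided α = 0.05 → critical value z_{0.025} = 1.960.
Power = Φ(δ − 1.960) + Φ(−δ − 1.960) = Φ(-0.527) + Φ(-3.393) = 0.2990 + 0.0003 = 0.2993.

Power ≈ 0.299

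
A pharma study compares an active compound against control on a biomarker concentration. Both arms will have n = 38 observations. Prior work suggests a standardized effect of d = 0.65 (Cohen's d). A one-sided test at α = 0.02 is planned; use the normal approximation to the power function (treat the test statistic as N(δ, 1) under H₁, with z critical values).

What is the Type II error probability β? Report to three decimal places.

Noncentrality parameter: δ = d·√(n/2) = 0.65 × √(38/2) = 2.8333
Critical value for a one-sided test at α = 0.02: z_α = 2.054.
Power = Φ(δ − 2.054) = Φ(0.780) = 0.7822.
Type II error: β = 1 − power = 1 − 0.7822 = 0.2178.

β ≈ 0.218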